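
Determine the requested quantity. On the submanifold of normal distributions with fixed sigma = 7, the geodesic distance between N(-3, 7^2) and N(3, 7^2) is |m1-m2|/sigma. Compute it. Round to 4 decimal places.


On the fixed-variance normal subfamily, geodesic distance = |m1-m2|/sigma.
|-3 - 3| = 6.
sigma = 7.
d = 6/7 = 0.8571

0.8571


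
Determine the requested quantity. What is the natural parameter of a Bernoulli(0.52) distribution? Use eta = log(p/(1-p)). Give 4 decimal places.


Natural parameter for Bernoulli: eta = log(p/(1-p)).
p = 0.52, 1-p = 0.48.
p/(1-p) = 1.083333.
eta = log(1.083333) = 0.0800

0.0800


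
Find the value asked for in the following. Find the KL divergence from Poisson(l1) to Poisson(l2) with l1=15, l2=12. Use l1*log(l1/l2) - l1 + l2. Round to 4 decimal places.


KL divergence for Poisson:
KL = l1*log(l1/l2) - l1 + l2.
l1 = 15, l2 = 12.
log(15/12) = 0.223144.
l1*log(l1/l2) = 15 * 0.223144 = 3.347153.
KL = 3.347153 - 15 + 12 = 0.3472

0.3472


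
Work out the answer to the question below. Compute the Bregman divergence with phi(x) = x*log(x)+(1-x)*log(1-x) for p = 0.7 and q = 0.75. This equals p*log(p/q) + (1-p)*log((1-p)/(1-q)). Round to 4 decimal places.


Bregman divergence with negative entropy generator:
D = p*log(p/q) + (1-p)*log((1-p)/(1-q)).
p = 0.7, q = 0.75.
p*log(p/q) = 0.7*log(0.7/0.75) = -0.048295.
(1-p)*log((1-p)/(1-q)) = 0.3*log(0.3/0.25) = 0.054696.
D = -0.048295 + 0.054696 = 0.0064

0.0064


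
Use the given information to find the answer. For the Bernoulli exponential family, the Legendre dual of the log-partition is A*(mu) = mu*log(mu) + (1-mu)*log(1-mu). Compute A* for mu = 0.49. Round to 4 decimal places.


Legendre transform for Bernoulli:
A*(mu) = mu*log(mu) + (1-mu)*log(1-mu).
mu = 0.49, 1-mu = 0.51.
mu*log(mu) = 0.49*log(0.49) = -0.349541.
(1-mu)*log(1-mu) = 0.51*log(0.51) = -0.343406.
A* = -0.349541 + -0.343406 = -0.6929

-0.6929


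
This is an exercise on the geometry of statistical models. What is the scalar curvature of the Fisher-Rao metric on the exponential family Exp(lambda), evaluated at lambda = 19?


This family has a single free parameter, so its statistical manifold
is 1-dimensional. The Riemann curvature tensor of any 1-dimensional
Riemannian manifold vanishes identically, so R = 0.

0


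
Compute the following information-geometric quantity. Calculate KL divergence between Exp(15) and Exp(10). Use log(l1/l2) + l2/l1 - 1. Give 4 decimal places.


KL divergence for exponential family:
KL = log(l1/l2) + l2/l1 - 1.
log(15/10) = 0.405465.
10/15 = 0.666667.
KL = 0.405465 + 0.666667 - 1 = 0.0721

0.0721


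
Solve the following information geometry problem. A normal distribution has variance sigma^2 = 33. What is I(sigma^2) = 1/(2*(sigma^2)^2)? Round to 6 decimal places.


Fisher information for variance: I(sigma^2) = 1/(2*sigma^4).
sigma^2 = 33, so sigma^4 = 1089.
I = 1/(2*1089) = 1/2178 = 0.000459

0.000459


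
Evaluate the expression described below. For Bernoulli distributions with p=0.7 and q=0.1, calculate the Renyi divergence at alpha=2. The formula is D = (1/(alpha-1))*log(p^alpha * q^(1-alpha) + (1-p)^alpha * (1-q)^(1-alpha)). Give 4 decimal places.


Renyi divergence of order alpha between Bernoulli distributions:
D = (1/(alpha-1))*log(p^alpha * q^(1-alpha) + (1-p)^alpha * (1-q)^(1-alpha)).
alpha = 2, p = 0.7, q = 0.1.
p^alpha * q^(1-alpha) = 0.7^2 * 0.1^-1 = 4.9.
(1-p)^alpha * (1-q)^(1-alpha) = 0.3^2 * 0.9^-1 = 0.1.
sum = 4.9 + 0.1 = 5.0.
D = (1/1)*log(5.0) = 1.6094

1.6094


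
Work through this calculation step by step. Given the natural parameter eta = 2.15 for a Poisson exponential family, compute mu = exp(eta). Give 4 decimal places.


Expectation parameter for Poisson exponential family:
mu = exp(eta).
eta = 2.15.
mu = exp(2.15) = 8.5849

8.5849


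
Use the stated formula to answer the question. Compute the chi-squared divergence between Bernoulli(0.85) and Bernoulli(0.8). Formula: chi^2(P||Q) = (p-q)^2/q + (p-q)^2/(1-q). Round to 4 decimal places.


Chi-squared divergence between Bernoulli distributions:
chi^2 = (p-q)^2/q + (p-q)^2/(1-q).
p = 0.85, q = 0.8, p-q = 0.05.
(p-q)^2 = 0.0025.
term1 = 0.0025/0.8 = 0.003125.
term2 = 0.0025/0.2 = 0.0125.
chi^2 = 0.003125 + 0.0125 = 0.0156

0.0156


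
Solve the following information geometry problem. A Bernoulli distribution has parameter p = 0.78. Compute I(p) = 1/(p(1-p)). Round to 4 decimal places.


For Bernoulli(p), Fisher information is I(p) = 1/(p*(1-p)).
p = 0.78, 1-p = 0.22.
p*(1-p) = 0.1716.
I(p) = 1/0.1716 = 5.8275

5.8275


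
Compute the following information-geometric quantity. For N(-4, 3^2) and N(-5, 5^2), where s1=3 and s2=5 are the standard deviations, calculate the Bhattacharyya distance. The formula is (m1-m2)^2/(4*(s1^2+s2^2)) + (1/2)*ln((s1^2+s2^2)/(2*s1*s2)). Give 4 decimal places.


Bhattacharyya distance between two Gaussians:
DB = (m1-m2)^2/(4*(s1^2+s2^2)) + (1/2)*ln((s1^2+s2^2)/(2*s1*s2)).
(m1-m2)^2 = (1)^2 = 1.
s1^2+s2^2 = 9 + 25 = 34.
term1 = 1/136 = 0.007353.
term2 = 0.5*ln(34/30.0) = 0.062582.
DB = 0.007353 + 0.062582 = 0.0699

0.0699


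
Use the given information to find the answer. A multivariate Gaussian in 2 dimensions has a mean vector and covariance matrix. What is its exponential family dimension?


Exponential family dimension calculation:
For 2-dim MVN: mean has 2 params, covariance has 2*3/2 = 3 unique entries.
Total dim = 2 + 3 = 5.

5


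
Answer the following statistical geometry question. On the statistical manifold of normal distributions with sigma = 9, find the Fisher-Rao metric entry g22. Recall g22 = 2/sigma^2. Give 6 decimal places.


For the 2-parameter normal family, the Fisher metric has:
  g11 = 1/sigma^2, g22 = 2/sigma^2.
sigma = 9, sigma^2 = 81.
g22 = 0.024691

0.024691


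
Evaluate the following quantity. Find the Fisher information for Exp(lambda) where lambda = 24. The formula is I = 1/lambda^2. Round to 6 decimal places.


Fisher information for exponential: I(lambda) = 1/lambda^2.
lambda = 24, lambda^2 = 576.
I = 1/576 = 0.001736

0.001736


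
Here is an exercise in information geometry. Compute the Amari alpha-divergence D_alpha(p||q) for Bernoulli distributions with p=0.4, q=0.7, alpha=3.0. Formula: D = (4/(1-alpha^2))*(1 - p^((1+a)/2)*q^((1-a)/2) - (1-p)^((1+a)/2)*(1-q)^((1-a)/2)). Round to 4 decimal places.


Amari alpha-divergence:
D = (4/(1-alpha^2))*(1 - p^((1+a)/2)*q^((1-a)/2) - (1-p)^((1+a)/2)*(1-q)^((1-a)/2)).
alpha = 3.0, p = 0.4, q = 0.7.
e1 = (1+alpha)/2 = 2.0, e2 = (1-alpha)/2 = -1.0.
t1 = p^e1 * q^e2 = 0.4^2.0 * 0.7^-1.0 = 0.228571.
t2 = (1-p)^e1 * (1-q)^e2 = 0.6^2.0 * 0.3^-1.0 = 1.2.
4/(1-alpha^2) = -0.5.
D = -0.5*(1 - 0.228571 - 1.2) = 0.2143

0.2143


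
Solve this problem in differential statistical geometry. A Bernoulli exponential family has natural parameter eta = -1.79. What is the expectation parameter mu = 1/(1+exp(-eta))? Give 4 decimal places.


Dual coordinate (expectation parameter) for Bernoulli:
mu = 1/(1+exp(-eta)).
eta = -1.79.
exp(-eta) = exp(1.79) = 5.989452.
mu = 1/(1+5.989452) = 0.1431

0.1431


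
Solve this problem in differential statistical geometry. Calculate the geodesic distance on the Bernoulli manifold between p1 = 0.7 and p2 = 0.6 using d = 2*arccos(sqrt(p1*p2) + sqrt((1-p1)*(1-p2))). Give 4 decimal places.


Geodesic distance on Bernoulli manifold:
d(p1,p2) = 2*arccos(sqrt(p1*p2) + sqrt((1-p1)*(1-p2))).
sqrt(p1*p2) = sqrt(0.7*0.6) = 0.648074.
sqrt((1-p1)*(1-p2)) = sqrt(0.3*0.4) = 0.34641.
arg = 0.648074 + 0.34641 = 0.994484.
d = 2*arccos(0.994484) = 0.2102

0.2102


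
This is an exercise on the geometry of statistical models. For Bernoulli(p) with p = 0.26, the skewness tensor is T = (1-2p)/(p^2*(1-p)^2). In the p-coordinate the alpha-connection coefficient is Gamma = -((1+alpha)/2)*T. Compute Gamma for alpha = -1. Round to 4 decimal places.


Skewness (Amari-Chentsov) tensor: T = (1-2p)/(p^2*(1-p)^2).
p = 0.26, 1-2p = 0.48, p^2 = 0.0676, (1-p)^2 = 0.5476.
T = 0.48/(0.0676 * 0.5476) = 12.966749.
In the p-coordinate, Gamma^(alpha) = Gamma^(0) - (alpha/2)*T with Gamma^(0) = (1/2)*g'(p) = -T/2,
so Gamma^(alpha) = -((1+alpha)/2)*T.
alpha = -1, -(1+alpha)/2 = 0.0.
Gamma = 0.0 * 12.966749 = 0.0000

0.0000


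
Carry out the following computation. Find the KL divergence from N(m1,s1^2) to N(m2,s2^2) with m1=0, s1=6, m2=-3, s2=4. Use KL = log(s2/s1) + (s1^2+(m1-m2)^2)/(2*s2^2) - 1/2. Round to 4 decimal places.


KL divergence between normal distributions:
KL = log(s2/s1) + (s1^2 + (m1-m2)^2)/(2*s2^2) - 1/2.
log(4/6) = -0.405465.
(6^2 + (0--3)^2)/(2*4^2) = (36 + 9)/32 = 1.40625.
KL = -0.405465 + 1.40625 - 0.5 = 0.5008

0.5008


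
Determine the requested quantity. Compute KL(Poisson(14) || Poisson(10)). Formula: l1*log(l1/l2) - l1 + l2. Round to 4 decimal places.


KL divergence for Poisson:
KL = l1*log(l1/l2) - l1 + l2.
l1 = 14, l2 = 10.
log(14/10) = 0.336472.
l1*log(l1/l2) = 14 * 0.336472 = 4.710611.
KL = 4.710611 - 14 + 10 = 0.7106

0.7106


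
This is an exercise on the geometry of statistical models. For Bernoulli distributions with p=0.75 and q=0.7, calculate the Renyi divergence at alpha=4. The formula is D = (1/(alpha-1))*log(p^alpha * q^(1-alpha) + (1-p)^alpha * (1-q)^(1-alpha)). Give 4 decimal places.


Renyi divergence of order alpha between Bernoulli distributions:
D = (1/(alpha-1))*log(p^alpha * q^(1-alpha) + (1-p)^alpha * (1-q)^(1-alpha)).
alpha = 4, p = 0.75, q = 0.7.
p^alpha * q^(1-alpha) = 0.75^4 * 0.7^-3 = 0.922467.
(1-p)^alpha * (1-q)^(1-alpha) = 0.25^4 * 0.3^-3 = 0.144676.
sum = 0.922467 + 0.144676 = 1.067143.
D = (1/3)*log(1.067143) = 0.0217

0.0217


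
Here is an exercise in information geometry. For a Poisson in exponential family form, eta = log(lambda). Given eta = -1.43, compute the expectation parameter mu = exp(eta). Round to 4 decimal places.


Expectation parameter for Poisson exponential family:
mu = exp(eta).
eta = -1.43.
mu = exp(-1.43) = 0.2393

0.2393


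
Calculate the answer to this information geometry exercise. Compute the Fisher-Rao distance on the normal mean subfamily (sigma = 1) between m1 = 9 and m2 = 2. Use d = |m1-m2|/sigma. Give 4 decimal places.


On the fixed-variance normal subfamily, geodesic distance = |m1-m2|/sigma.
|9 - 2| = 7.
sigma = 1.
d = 7/1 = 7.0000

7.0000


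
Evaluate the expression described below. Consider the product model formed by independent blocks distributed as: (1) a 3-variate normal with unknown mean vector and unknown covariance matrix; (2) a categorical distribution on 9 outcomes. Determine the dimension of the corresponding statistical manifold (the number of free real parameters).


The dimension of a statistical manifold equals the number of free
(independent) real parameters of the model. For a product of independent
blocks the parameter counts add.
- 3-variate normal: 3 (mean) + 3*4/2 = 6 (symmetric covariance) = 9.
- categorical on 9 outcomes (probabilities sum to 1): 9-1 = 8.
Total = 9 + 8 = 17.
Dimension = 17

17


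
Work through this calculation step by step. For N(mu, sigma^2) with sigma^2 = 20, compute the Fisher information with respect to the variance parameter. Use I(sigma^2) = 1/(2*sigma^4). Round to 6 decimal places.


Fisher information for variance: I(sigma^2) = 1/(2*sigma^4).
sigma^2 = 20, so sigma^4 = 400.
I = 1/(2*400) = 1/800 = 0.001250

0.001250


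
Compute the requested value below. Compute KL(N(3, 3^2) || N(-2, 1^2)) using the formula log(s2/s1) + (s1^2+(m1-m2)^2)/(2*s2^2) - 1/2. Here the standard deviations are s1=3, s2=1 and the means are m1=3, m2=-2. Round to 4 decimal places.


KL divergence between normal distributions:
KL = log(s2/s1) + (s1^2 + (m1-m2)^2)/(2*s2^2) - 1/2.
log(1/3) = -1.098612.
(3^2 + (3--2)^2)/(2*1^2) = (9 + 25)/2 = 17.0.
KL = -1.098612 + 17.0 - 0.5 = 15.4014

15.4014


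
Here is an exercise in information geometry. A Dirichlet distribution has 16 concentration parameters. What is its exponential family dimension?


Exponential family dimension calculation:
Dirichlet with 16 components has 16 natural parameters.

16


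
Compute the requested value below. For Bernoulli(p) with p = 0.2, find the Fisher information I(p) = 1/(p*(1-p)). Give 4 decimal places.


For Bernoulli(p), Fisher information is I(p) = 1/(p*(1-p)).
p = 0.2, 1-p = 0.8.
p*(1-p) = 0.16.
I(p) = 1/0.16 = 6.2500

6.2500


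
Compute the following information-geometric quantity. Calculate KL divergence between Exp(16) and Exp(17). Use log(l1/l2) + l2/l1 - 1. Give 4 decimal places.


KL divergence for exponential family:
KL = log(l1/l2) + l2/l1 - 1.
log(16/17) = -0.060625.
17/16 = 1.0625.
KL = -0.060625 + 1.0625 - 1 = 0.0019

0.0019


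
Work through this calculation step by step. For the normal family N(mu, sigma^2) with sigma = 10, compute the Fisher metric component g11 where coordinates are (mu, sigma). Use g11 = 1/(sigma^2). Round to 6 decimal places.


For the 2-parameter normal family, the Fisher metric has:
  g11 = 1/sigma^2, g22 = 2/sigma^2.
sigma = 10, sigma^2 = 100.
g11 = 0.010000

0.010000


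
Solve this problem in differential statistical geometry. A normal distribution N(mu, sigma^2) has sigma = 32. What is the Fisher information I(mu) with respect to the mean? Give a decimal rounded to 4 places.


The Fisher information for the mean of a normal distribution is I(mu) = 1/sigma^2.
sigma = 32, so sigma^2 = 1024.
I(mu) = 1/1024 = 0.0010

0.0010


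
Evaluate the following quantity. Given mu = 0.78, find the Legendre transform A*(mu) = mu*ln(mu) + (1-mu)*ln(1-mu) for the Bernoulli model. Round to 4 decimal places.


Legendre transform for Bernoulli:
A*(mu) = mu*log(mu) + (1-mu)*log(1-mu).
mu = 0.78, 1-mu = 0.22.
mu*log(mu) = 0.78*log(0.78) = -0.1938.
(1-mu)*log(1-mu) = 0.22*log(0.22) = -0.333108.
A* = -0.1938 + -0.333108 = -0.5269

-0.5269


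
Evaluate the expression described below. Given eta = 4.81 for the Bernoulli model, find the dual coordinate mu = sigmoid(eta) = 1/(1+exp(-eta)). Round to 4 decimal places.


Dual coordinate (expectation parameter) for Bernoulli:
mu = 1/(1+exp(-eta)).
eta = 4.81.
exp(-eta) = exp(-4.81) = 0.008148.
mu = 1/(1+0.008148) = 0.9919

0.9919


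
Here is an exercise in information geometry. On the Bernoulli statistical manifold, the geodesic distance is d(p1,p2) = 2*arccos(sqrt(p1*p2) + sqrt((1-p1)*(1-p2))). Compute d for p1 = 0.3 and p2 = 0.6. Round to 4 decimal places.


Geodesic distance on Bernoulli manifold:
d(p1,p2) = 2*arccos(sqrt(p1*p2) + sqrt((1-p1)*(1-p2))).
sqrt(p1*p2) = sqrt(0.3*0.6) = 0.424264.
sqrt((1-p1)*(1-p2)) = sqrt(0.7*0.4) = 0.52915.
arg = 0.424264 + 0.52915 = 0.953414.
d = 2*arccos(0.953414) = 0.6129

0.6129


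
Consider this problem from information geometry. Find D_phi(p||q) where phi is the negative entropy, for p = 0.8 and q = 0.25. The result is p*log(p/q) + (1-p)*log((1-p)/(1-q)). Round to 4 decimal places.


Bregman divergence with negative entropy generator:
D = p*log(p/q) + (1-p)*log((1-p)/(1-q)).
p = 0.8, q = 0.25.
p*log(p/q) = 0.8*log(0.8/0.25) = 0.930521.
(1-p)*log((1-p)/(1-q)) = 0.2*log(0.2/0.75) = -0.264351.
D = 0.930521 + -0.264351 = 0.6662

0.6662


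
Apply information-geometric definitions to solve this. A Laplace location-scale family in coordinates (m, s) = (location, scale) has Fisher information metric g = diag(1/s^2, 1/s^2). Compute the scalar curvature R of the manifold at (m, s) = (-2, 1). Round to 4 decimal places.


The metric has the form g = (A dm^2 + B ds^2)/s^2 with A = 1, B = 1.
Substitute u = sqrt(A/B)*m: g = B*(du^2 + ds^2)/s^2, i.e. B times the
Poincare upper half-plane metric, which has constant Gaussian curvature -1.
Scaling a 2D metric by a constant c divides the Gaussian curvature by c,
so K = -1/B = -1/(1) = -1.0000 everywhere (the point (m, s) = (-2, 1) is irrelevant:
the curvature is constant).
Scalar curvature in dimension 2: R = 2K = -2/(1) = -2.0000.

-2.0000


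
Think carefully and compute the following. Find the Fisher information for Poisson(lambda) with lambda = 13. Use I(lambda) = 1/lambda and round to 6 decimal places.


Fisher information for Poisson: I(lambda) = 1/lambda.
lambda = 13.
I(lambda) = 1/13 = 0.076923

0.076923


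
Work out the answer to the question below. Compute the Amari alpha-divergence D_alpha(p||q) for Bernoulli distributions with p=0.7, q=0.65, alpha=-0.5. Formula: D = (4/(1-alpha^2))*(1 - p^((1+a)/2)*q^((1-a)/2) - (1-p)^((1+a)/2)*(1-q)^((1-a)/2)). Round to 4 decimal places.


Amari alpha-divergence:
D = (4/(1-alpha^2))*(1 - p^((1+a)/2)*q^((1-a)/2) - (1-p)^((1+a)/2)*(1-q)^((1-a)/2)).
alpha = -0.5, p = 0.7, q = 0.65.
e1 = (1+alpha)/2 = 0.25, e2 = (1-alpha)/2 = 0.75.
t1 = p^e1 * q^e2 = 0.7^0.25 * 0.65^0.75 = 0.662155.
t2 = (1-p)^e1 * (1-q)^e2 = 0.3^0.25 * 0.35^0.75 = 0.336768.
4/(1-alpha^2) = 5.333333.
D = 5.333333*(1 - 0.662155 - 0.336768) = 0.0057

0.0057


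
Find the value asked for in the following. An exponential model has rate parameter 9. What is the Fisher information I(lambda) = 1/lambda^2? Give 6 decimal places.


Fisher information for exponential: I(lambda) = 1/lambda^2.
lambda = 9, lambda^2 = 81.
I = 1/81 = 0.012346

0.012346


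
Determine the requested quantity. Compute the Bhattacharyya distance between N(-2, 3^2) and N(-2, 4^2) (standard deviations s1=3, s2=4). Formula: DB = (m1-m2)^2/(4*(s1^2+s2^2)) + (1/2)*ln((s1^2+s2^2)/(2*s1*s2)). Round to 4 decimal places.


Bhattacharyya distance between two Gaussians:
DB = (m1-m2)^2/(4*(s1^2+s2^2)) + (1/2)*ln((s1^2+s2^2)/(2*s1*s2)).
(m1-m2)^2 = (0)^2 = 0.
s1^2+s2^2 = 9 + 16 = 25.
term1 = 0/100 = 0.0.
term2 = 0.5*ln(25/24.0) = 0.020411.
DB = 0.0 + 0.020411 = 0.0204

0.0204


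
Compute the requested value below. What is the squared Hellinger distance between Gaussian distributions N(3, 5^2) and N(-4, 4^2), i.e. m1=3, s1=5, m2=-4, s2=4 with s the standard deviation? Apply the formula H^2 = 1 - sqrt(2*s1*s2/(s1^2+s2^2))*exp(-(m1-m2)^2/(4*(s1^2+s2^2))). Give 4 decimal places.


Squared Hellinger distance for Gaussians:
H^2 = 1 - sqrt(2*s1*s2/(s1^2+s2^2)) * exp(-(m1-m2)^2/(4*(s1^2+s2^2))).
s1^2 = 25, s2^2 = 16, s1^2+s2^2 = 41.
sqrt(2*5*4/(41)) = 0.98773.
(m1-m2)^2 = (7)^2 = 49.
exp(-49/(4*41)) = exp(-0.29878) = 0.741722.
H^2 = 1 - 0.98773*0.741722 = 0.2674

0.2674


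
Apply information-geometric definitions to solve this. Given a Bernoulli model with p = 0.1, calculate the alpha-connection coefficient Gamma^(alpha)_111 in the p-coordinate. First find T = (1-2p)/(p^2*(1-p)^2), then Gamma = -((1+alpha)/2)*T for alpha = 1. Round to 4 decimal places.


Skewness (Amari-Chentsov) tensor: T = (1-2p)/(p^2*(1-p)^2).
p = 0.1, 1-2p = 0.8, p^2 = 0.01, (1-p)^2 = 0.81.
T = 0.8/(0.01 * 0.81) = 98.765432.
In the p-coordinate, Gamma^(alpha) = Gamma^(0) - (alpha/2)*T with Gamma^(0) = (1/2)*g'(p) = -T/2,
so Gamma^(alpha) = -((1+alpha)/2)*T.
alpha = 1, -(1+alpha)/2 = -1.0.
Gamma = -1.0 * 98.765432 = -98.7654

-98.7654


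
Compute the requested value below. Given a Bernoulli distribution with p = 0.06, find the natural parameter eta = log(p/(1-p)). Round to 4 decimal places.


Natural parameter for Bernoulli: eta = log(p/(1-p)).
p = 0.06, 1-p = 0.94.
p/(1-p) = 0.06383.
eta = log(0.06383) = -2.7515

-2.7515


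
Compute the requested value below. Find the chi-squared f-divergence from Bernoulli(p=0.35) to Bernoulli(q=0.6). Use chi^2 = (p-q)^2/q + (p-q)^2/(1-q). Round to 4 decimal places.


Chi-squared divergence between Bernoulli distributions:
chi^2 = (p-q)^2/q + (p-q)^2/(1-q).
p = 0.35, q = 0.6, p-q = -0.25.
(p-q)^2 = 0.0625.
term1 = 0.0625/0.6 = 0.104167.
term2 = 0.0625/0.4 = 0.15625.
chi^2 = 0.104167 + 0.15625 = 0.2604

0.2604


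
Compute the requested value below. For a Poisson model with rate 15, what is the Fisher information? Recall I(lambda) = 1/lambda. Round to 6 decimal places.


Fisher information for Poisson: I(lambda) = 1/lambda.
lambda = 15.
I(lambda) = 1/15 = 0.066667

0.066667


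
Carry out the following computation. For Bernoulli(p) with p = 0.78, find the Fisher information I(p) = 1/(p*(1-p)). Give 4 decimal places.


For Bernoulli(p), Fisher information is I(p) = 1/(p*(1-p)).
p = 0.78, 1-p = 0.22.
p*(1-p) = 0.1716.
I(p) = 1/0.1716 = 5.8275

5.8275


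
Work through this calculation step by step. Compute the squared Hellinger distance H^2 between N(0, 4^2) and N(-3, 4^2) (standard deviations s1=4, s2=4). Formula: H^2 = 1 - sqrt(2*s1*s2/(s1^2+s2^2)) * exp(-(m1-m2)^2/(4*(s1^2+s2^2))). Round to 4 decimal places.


Squared Hellinger distance for Gaussians:
H^2 = 1 - sqrt(2*s1*s2/(s1^2+s2^2)) * exp(-(m1-m2)^2/(4*(s1^2+s2^2))).
s1^2 = 16, s2^2 = 16, s1^2+s2^2 = 32.
sqrt(2*4*4/(32)) = 1.0.
(m1-m2)^2 = (3)^2 = 9.
exp(-9/(4*32)) = exp(-0.070312) = 0.932102.
H^2 = 1 - 1.0*0.932102 = 0.0679

0.0679


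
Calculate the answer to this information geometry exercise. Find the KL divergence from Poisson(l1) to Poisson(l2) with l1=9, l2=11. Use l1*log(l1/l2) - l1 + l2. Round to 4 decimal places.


KL divergence for Poisson:
KL = l1*log(l1/l2) - l1 + l2.
l1 = 9, l2 = 11.
log(9/11) = -0.200671.
l1*log(l1/l2) = 9 * -0.200671 = -1.806036.
KL = -1.806036 - 9 + 11 = 0.1940

0.1940


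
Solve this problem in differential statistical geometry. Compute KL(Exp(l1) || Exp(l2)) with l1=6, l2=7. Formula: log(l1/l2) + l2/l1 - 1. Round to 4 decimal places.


KL divergence for exponential family:
KL = log(l1/l2) + l2/l1 - 1.
log(6/7) = -0.154151.
7/6 = 1.166667.
KL = -0.154151 + 1.166667 - 1 = 0.0125

0.0125


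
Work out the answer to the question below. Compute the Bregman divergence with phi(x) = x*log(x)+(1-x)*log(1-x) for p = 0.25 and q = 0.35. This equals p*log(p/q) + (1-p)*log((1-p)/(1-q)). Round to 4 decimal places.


Bregman divergence with negative entropy generator:
D = p*log(p/q) + (1-p)*log((1-p)/(1-q)).
p = 0.25, q = 0.35.
p*log(p/q) = 0.25*log(0.25/0.35) = -0.084118.
(1-p)*log((1-p)/(1-q)) = 0.75*log(0.75/0.65) = 0.107326.
D = -0.084118 + 0.107326 = 0.0232

0.0232


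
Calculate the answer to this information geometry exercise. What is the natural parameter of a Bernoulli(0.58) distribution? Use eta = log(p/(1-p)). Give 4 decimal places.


Natural parameter for Bernoulli: eta = log(p/(1-p)).
p = 0.58, 1-p = 0.42.
p/(1-p) = 1.380952.
eta = log(1.380952) = 0.3228

0.3228


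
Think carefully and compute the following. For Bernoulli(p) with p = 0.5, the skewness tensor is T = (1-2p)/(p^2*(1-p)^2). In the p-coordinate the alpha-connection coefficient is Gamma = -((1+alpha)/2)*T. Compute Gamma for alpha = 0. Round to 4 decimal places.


Skewness (Amari-Chentsov) tensor: T = (1-2p)/(p^2*(1-p)^2).
p = 0.5, 1-2p = 0.0, p^2 = 0.25, (1-p)^2 = 0.25.
T = 0.0/(0.25 * 0.25) = 0.0.
In the p-coordinate, Gamma^(alpha) = Gamma^(0) - (alpha/2)*T with Gamma^(0) = (1/2)*g'(p) = -T/2,
so Gamma^(alpha) = -((1+alpha)/2)*T.
alpha = 0, -(1+alpha)/2 = -0.5.
Gamma = -0.5 * 0.0 = 0.0000

0.0000


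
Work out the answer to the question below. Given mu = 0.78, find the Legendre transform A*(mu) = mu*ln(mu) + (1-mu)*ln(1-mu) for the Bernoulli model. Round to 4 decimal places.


Legendre transform for Bernoulli:
A*(mu) = mu*log(mu) + (1-mu)*log(1-mu).
mu = 0.78, 1-mu = 0.22.
mu*log(mu) = 0.78*log(0.78) = -0.1938.
(1-mu)*log(1-mu) = 0.22*log(0.22) = -0.333108.
A* = -0.1938 + -0.333108 = -0.5269

-0.5269


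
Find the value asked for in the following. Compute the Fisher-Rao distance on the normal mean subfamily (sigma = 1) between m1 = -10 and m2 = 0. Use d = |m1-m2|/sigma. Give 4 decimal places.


On the fixed-variance normal subfamily, geodesic distance = |m1-m2|/sigma.
|-10 - 0| = 10.
sigma = 1.
d = 10/1 = 10.0000

10.0000


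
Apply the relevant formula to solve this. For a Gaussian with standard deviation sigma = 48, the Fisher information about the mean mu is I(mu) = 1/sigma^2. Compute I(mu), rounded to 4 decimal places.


The Fisher information for the mean of a normal distribution is I(mu) = 1/sigma^2.
sigma = 48, so sigma^2 = 2304.
I(mu) = 1/2304 = 0.0004

0.0004


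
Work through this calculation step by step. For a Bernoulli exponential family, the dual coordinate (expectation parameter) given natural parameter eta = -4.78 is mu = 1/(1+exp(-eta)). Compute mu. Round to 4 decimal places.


Dual coordinate (expectation parameter) for Bernoulli:
mu = 1/(1+exp(-eta)).
eta = -4.78.
exp(-eta) = exp(4.78) = 119.10435.
mu = 1/(1+119.10435) = 0.0083

0.0083


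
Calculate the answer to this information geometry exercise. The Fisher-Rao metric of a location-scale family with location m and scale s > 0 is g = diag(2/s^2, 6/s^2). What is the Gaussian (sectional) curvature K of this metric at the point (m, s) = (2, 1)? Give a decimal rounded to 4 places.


The metric has the form g = (A dm^2 + B ds^2)/s^2 with A = 2, B = 6.
Substitute u = sqrt(A/B)*m: g = B*(du^2 + ds^2)/s^2, i.e. B times the
Poincare upper half-plane metric, which has constant Gaussian curvature -1.
Scaling a 2D metric by a constant c divides the Gaussian curvature by c,
so K = -1/B = -1/(6) = -0.1667 everywhere (the point (m, s) = (2, 1) is irrelevant:
the curvature is constant).
The requested Gaussian curvature is K = -0.1667.

-0.1667


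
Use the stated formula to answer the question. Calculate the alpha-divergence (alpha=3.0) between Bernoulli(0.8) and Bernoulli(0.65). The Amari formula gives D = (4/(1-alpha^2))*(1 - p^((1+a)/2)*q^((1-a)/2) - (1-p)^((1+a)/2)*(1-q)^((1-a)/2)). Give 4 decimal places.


Amari alpha-divergence:
D = (4/(1-alpha^2))*(1 - p^((1+a)/2)*q^((1-a)/2) - (1-p)^((1+a)/2)*(1-q)^((1-a)/2)).
alpha = 3.0, p = 0.8, q = 0.65.
e1 = (1+alpha)/2 = 2.0, e2 = (1-alpha)/2 = -1.0.
t1 = p^e1 * q^e2 = 0.8^2.0 * 0.65^-1.0 = 0.984615.
t2 = (1-p)^e1 * (1-q)^e2 = 0.2^2.0 * 0.35^-1.0 = 0.114286.
4/(1-alpha^2) = -0.5.
D = -0.5*(1 - 0.984615 - 0.114286) = 0.0495

0.0495


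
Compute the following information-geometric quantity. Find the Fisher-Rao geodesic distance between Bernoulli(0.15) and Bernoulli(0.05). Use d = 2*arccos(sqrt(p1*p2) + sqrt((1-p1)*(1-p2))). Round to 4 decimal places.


Geodesic distance on Bernoulli manifold:
d(p1,p2) = 2*arccos(sqrt(p1*p2) + sqrt((1-p1)*(1-p2))).
sqrt(p1*p2) = sqrt(0.15*0.05) = 0.086603.
sqrt((1-p1)*(1-p2)) = sqrt(0.85*0.95) = 0.89861.
arg = 0.086603 + 0.89861 = 0.985213.
d = 2*arccos(0.985213) = 0.3444

0.3444


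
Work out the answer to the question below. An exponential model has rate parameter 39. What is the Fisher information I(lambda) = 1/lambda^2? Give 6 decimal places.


Fisher information for exponential: I(lambda) = 1/lambda^2.
lambda = 39, lambda^2 = 1521.
I = 1/1521 = 0.000657

0.000657


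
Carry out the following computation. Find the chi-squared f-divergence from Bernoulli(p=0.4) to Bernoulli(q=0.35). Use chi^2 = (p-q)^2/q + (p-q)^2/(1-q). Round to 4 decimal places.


Chi-squared divergence between Bernoulli distributions:
chi^2 = (p-q)^2/q + (p-q)^2/(1-q).
p = 0.4, q = 0.35, p-q = 0.05.
(p-q)^2 = 0.0025.
term1 = 0.0025/0.35 = 0.007143.
term2 = 0.0025/0.65 = 0.003846.
chi^2 = 0.007143 + 0.003846 = 0.0110

0.0110


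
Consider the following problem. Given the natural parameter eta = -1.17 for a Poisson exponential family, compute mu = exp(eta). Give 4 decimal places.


Expectation parameter for Poisson exponential family:
mu = exp(eta).
eta = -1.17.
mu = exp(-1.17) = 0.3104

0.3104


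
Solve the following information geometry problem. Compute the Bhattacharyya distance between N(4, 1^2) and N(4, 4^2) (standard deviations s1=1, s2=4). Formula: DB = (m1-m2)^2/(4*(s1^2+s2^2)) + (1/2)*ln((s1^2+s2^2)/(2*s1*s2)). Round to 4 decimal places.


Bhattacharyya distance between two Gaussians:
DB = (m1-m2)^2/(4*(s1^2+s2^2)) + (1/2)*ln((s1^2+s2^2)/(2*s1*s2)).
(m1-m2)^2 = (0)^2 = 0.
s1^2+s2^2 = 1 + 16 = 17.
term1 = 0/68 = 0.0.
term2 = 0.5*ln(17/8.0) = 0.376886.
DB = 0.0 + 0.376886 = 0.3769

0.3769


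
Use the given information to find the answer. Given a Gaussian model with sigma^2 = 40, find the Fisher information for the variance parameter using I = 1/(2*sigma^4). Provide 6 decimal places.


Fisher information for variance: I(sigma^2) = 1/(2*sigma^4).
sigma^2 = 40, so sigma^4 = 1600.
I = 1/(2*1600) = 1/3200 = 0.000313

0.000313


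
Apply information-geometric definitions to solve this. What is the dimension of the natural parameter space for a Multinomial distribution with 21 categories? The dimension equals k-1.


Exponential family dimension calculation:
For Multinomial with k=21 categories, dim = k-1 = 20.

20


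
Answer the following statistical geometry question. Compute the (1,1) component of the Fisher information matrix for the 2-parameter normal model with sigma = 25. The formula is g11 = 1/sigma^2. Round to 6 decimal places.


For the 2-parameter normal family, the Fisher metric has:
  g11 = 1/sigma^2, g22 = 2/sigma^2.
sigma = 25, sigma^2 = 625.
g11 = 0.001600

0.001600


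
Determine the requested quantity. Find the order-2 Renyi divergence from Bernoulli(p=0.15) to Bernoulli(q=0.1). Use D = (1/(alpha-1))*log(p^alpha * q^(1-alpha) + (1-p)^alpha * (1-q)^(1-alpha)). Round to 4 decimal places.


Renyi divergence of order alpha between Bernoulli distributions:
D = (1/(alpha-1))*log(p^alpha * q^(1-alpha) + (1-p)^alpha * (1-q)^(1-alpha)).
alpha = 2, p = 0.15, q = 0.1.
p^alpha * q^(1-alpha) = 0.15^2 * 0.1^-1 = 0.225.
(1-p)^alpha * (1-q)^(1-alpha) = 0.85^2 * 0.9^-1 = 0.802778.
sum = 0.225 + 0.802778 = 1.027778.
D = (1/1)*log(1.027778) = 0.0274

0.0274


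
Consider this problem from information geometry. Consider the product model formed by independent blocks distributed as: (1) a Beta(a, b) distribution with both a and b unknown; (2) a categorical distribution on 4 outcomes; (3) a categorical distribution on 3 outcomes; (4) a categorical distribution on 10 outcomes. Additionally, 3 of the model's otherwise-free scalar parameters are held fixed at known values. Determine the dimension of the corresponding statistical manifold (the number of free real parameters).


The dimension of a statistical manifold equals the number of free
(independent) real parameters of the model. For a product of independent
blocks the parameter counts add.
- Beta (a, b): 2.
- categorical on 4 outcomes (probabilities sum to 1): 4-1 = 3.
- categorical on 3 outcomes (probabilities sum to 1): 3-1 = 2.
- categorical on 10 outcomes (probabilities sum to 1): 10-1 = 9.
Total = 2 + 3 + 2 + 9 = 16.
3 parameter(s) fixed at known values: 16 - 3 = 13.
Dimension = 13

13


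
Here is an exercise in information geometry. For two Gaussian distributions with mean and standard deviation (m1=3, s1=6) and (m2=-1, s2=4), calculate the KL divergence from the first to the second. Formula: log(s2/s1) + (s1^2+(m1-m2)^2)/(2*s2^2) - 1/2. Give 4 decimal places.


KL divergence between normal distributions:
KL = log(s2/s1) + (s1^2 + (m1-m2)^2)/(2*s2^2) - 1/2.
log(4/6) = -0.405465.
(6^2 + (3--1)^2)/(2*4^2) = (36 + 16)/32 = 1.625.
KL = -0.405465 + 1.625 - 0.5 = 0.7195

0.7195


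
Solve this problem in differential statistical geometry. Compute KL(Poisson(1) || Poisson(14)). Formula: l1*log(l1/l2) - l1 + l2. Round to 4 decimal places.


KL divergence for Poisson:
KL = l1*log(l1/l2) - l1 + l2.
l1 = 1, l2 = 14.
log(1/14) = -2.639057.
l1*log(l1/l2) = 1 * -2.639057 = -2.639057.
KL = -2.639057 - 1 + 14 = 10.3609

10.3609


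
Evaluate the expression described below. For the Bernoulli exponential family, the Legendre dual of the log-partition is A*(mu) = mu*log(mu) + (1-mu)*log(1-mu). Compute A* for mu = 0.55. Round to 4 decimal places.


Legendre transform for Bernoulli:
A*(mu) = mu*log(mu) + (1-mu)*log(1-mu).
mu = 0.55, 1-mu = 0.45.
mu*log(mu) = 0.55*log(0.55) = -0.32881.
(1-mu)*log(1-mu) = 0.45*log(0.45) = -0.359328.
A* = -0.32881 + -0.359328 = -0.6881

-0.6881


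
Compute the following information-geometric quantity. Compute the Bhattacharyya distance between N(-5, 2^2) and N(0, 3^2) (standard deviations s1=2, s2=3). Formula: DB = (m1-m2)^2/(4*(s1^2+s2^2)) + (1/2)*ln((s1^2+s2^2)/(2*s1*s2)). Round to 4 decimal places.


Bhattacharyya distance between two Gaussians:
DB = (m1-m2)^2/(4*(s1^2+s2^2)) + (1/2)*ln((s1^2+s2^2)/(2*s1*s2)).
(m1-m2)^2 = (-5)^2 = 25.
s1^2+s2^2 = 4 + 9 = 13.
term1 = 25/52 = 0.480769.
term2 = 0.5*ln(13/12.0) = 0.040021.
DB = 0.480769 + 0.040021 = 0.5208

0.5208


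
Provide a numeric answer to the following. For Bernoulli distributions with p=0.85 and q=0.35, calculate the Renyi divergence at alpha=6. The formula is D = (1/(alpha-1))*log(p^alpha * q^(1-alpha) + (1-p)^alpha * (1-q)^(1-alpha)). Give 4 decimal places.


Renyi divergence of order alpha between Bernoulli distributions:
D = (1/(alpha-1))*log(p^alpha * q^(1-alpha) + (1-p)^alpha * (1-q)^(1-alpha)).
alpha = 6, p = 0.85, q = 0.35.
p^alpha * q^(1-alpha) = 0.85^6 * 0.35^-5 = 71.808083.
(1-p)^alpha * (1-q)^(1-alpha) = 0.15^6 * 0.65^-5 = 9.8e-05.
sum = 71.808083 + 9.8e-05 = 71.808181.
D = (1/5)*log(71.808181) = 0.8548

0.8548


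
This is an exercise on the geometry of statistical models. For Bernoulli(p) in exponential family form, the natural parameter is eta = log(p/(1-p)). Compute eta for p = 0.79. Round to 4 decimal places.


Natural parameter for Bernoulli: eta = log(p/(1-p)).
p = 0.79, 1-p = 0.21.
p/(1-p) = 3.761905.
eta = log(3.761905) = 1.3249

1.3249


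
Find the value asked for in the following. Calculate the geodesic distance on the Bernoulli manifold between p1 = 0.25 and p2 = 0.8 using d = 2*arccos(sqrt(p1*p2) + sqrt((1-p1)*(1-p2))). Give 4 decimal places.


Geodesic distance on Bernoulli manifold:
d(p1,p2) = 2*arccos(sqrt(p1*p2) + sqrt((1-p1)*(1-p2))).
sqrt(p1*p2) = sqrt(0.25*0.8) = 0.447214.
sqrt((1-p1)*(1-p2)) = sqrt(0.75*0.2) = 0.387298.
arg = 0.447214 + 0.387298 = 0.834512.
d = 2*arccos(0.834512) = 1.1671

1.1671


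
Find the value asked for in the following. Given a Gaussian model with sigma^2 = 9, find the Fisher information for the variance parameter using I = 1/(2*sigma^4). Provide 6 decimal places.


Fisher information for variance: I(sigma^2) = 1/(2*sigma^4).
sigma^2 = 9, so sigma^4 = 81.
I = 1/(2*81) = 1/162 = 0.006173

0.006173


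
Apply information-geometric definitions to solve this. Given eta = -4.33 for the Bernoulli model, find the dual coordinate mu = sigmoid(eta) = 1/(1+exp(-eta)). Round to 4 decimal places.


Dual coordinate (expectation parameter) for Bernoulli:
mu = 1/(1+exp(-eta)).
eta = -4.33.
exp(-eta) = exp(4.33) = 75.944287.
mu = 1/(1+75.944287) = 0.0130

0.0130


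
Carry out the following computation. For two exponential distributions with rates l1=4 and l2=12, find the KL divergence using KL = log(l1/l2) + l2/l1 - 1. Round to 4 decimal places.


KL divergence for exponential family:
KL = log(l1/l2) + l2/l1 - 1.
log(4/12) = -1.098612.
12/4 = 3.0.
KL = -1.098612 + 3.0 - 1 = 0.9014

0.9014


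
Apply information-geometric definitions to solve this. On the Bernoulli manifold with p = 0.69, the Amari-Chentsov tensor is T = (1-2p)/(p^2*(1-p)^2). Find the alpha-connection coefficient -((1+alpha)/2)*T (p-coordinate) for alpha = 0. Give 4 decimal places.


Skewness (Amari-Chentsov) tensor: T = (1-2p)/(p^2*(1-p)^2).
p = 0.69, 1-2p = -0.38, p^2 = 0.4761, (1-p)^2 = 0.0961.
T = -0.38/(0.4761 * 0.0961) = -8.305428.
In the p-coordinate, Gamma^(alpha) = Gamma^(0) - (alpha/2)*T with Gamma^(0) = (1/2)*g'(p) = -T/2,
so Gamma^(alpha) = -((1+alpha)/2)*T.
alpha = 0, -(1+alpha)/2 = -0.5.
Gamma = -0.5 * -8.305428 = 4.1527

4.1527


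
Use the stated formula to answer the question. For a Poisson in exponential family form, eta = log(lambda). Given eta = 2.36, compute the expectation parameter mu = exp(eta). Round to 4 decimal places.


Expectation parameter for Poisson exponential family:
mu = exp(eta).
eta = 2.36.
mu = exp(2.36) = 10.5910

10.5910


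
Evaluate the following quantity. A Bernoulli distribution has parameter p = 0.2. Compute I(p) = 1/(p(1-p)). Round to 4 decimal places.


For Bernoulli(p), Fisher information is I(p) = 1/(p*(1-p)).
p = 0.2, 1-p = 0.8.
p*(1-p) = 0.16.
I(p) = 1/0.16 = 6.2500

6.2500


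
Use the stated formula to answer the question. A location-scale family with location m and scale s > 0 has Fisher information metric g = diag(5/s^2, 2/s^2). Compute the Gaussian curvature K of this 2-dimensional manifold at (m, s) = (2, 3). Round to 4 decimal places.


The metric has the form g = (A dm^2 + B ds^2)/s^2 with A = 5, B = 2.
Substitute u = sqrt(A/B)*m: g = B*(du^2 + ds^2)/s^2, i.e. B times the
Poincare upper half-plane metric, which has constant Gaussian curvature -1.
Scaling a 2D metric by a constant c divides the Gaussian curvature by c,
so K = -1/B = -1/(2) = -0.5000 everywhere (the point (m, s) = (2, 3) is irrelevant:
the curvature is constant).
The requested Gaussian curvature is K = -0.5000.

-0.5000


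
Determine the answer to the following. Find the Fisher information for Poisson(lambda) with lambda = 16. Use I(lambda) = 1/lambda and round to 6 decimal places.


Fisher information for Poisson: I(lambda) = 1/lambda.
lambda = 16.
I(lambda) = 1/16 = 0.062500

0.062500


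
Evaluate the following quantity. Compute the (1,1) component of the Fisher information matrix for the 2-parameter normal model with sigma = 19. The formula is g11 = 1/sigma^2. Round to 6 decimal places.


For the 2-parameter normal family, the Fisher metric has:
  g11 = 1/sigma^2, g22 = 2/sigma^2.
sigma = 19, sigma^2 = 361.
g11 = 0.002770

0.002770


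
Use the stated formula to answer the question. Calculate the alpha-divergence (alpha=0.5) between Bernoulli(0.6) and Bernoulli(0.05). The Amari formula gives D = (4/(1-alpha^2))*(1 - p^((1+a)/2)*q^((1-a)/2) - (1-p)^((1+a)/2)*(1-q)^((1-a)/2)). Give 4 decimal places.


Amari alpha-divergence:
D = (4/(1-alpha^2))*(1 - p^((1+a)/2)*q^((1-a)/2) - (1-p)^((1+a)/2)*(1-q)^((1-a)/2)).
alpha = 0.5, p = 0.6, q = 0.05.
e1 = (1+alpha)/2 = 0.75, e2 = (1-alpha)/2 = 0.25.
t1 = p^e1 * q^e2 = 0.6^0.75 * 0.05^0.25 = 0.322371.
t2 = (1-p)^e1 * (1-q)^e2 = 0.4^0.75 * 0.95^0.25 = 0.496565.
4/(1-alpha^2) = 5.333333.
D = 5.333333*(1 - 0.322371 - 0.496565) = 0.9657

0.9657


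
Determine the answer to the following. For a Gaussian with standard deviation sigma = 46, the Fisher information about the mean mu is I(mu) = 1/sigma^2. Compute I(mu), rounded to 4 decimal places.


The Fisher information for the mean of a normal distribution is I(mu) = 1/sigma^2.
sigma = 46, so sigma^2 = 2116.
I(mu) = 1/2116 = 0.0005

0.0005


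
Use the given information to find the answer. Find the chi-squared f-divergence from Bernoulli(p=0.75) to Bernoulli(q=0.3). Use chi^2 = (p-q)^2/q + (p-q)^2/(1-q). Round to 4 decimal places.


Chi-squared divergence between Bernoulli distributions:
chi^2 = (p-q)^2/q + (p-q)^2/(1-q).
p = 0.75, q = 0.3, p-q = 0.45.
(p-q)^2 = 0.2025.
term1 = 0.2025/0.3 = 0.675.
term2 = 0.2025/0.7 = 0.289286.
chi^2 = 0.675 + 0.289286 = 0.9643

0.9643


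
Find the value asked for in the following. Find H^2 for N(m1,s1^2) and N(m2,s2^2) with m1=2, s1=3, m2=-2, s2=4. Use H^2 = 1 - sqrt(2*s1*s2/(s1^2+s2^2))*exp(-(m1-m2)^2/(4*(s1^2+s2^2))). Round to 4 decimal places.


Squared Hellinger distance for Gaussians:
H^2 = 1 - sqrt(2*s1*s2/(s1^2+s2^2)) * exp(-(m1-m2)^2/(4*(s1^2+s2^2))).
s1^2 = 9, s2^2 = 16, s1^2+s2^2 = 25.
sqrt(2*3*4/(25)) = 0.979796.
(m1-m2)^2 = (4)^2 = 16.
exp(-16/(4*25)) = exp(-0.16) = 0.852144.
H^2 = 1 - 0.979796*0.852144 = 0.1651

0.1651


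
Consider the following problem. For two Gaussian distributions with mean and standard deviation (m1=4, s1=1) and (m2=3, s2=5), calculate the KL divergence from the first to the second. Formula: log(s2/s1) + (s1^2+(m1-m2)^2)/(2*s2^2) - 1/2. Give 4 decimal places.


KL divergence between normal distributions:
KL = log(s2/s1) + (s1^2 + (m1-m2)^2)/(2*s2^2) - 1/2.
log(5/1) = 1.609438.
(1^2 + (4-3)^2)/(2*5^2) = (1 + 1)/50 = 0.04.
KL = 1.609438 + 0.04 - 0.5 = 1.1494

1.1494


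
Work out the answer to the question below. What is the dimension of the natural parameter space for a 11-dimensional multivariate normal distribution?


Exponential family dimension calculation:
For 11-dim MVN: mean has 11 params, covariance has 11*12/2 = 66 unique entries.
Total dim = 11 + 66 = 77.

77
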